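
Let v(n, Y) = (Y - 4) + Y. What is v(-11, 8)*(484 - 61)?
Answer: 5076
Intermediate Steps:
v(n, Y) = -4 + 2*Y (v(n, Y) = (-4 + Y) + Y = -4 + 2*Y)
v(-11, 8)*(484 - 61) = (-4 + 2*8)*(484 - 61) = (-4 + 16)*423 = 12*423 = 5076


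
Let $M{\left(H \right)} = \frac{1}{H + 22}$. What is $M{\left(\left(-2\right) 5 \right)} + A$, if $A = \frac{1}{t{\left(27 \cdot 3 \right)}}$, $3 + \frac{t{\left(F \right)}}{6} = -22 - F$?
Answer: $\frac{13}{159} \approx 0.081761$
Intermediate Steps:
$t{\left(F \right)} = -150 - 6 F$ ($t{\left(F \right)} = -18 + 6 \left(-22 - F\right) = -18 - \left(132 + 6 F\right) = -150 - 6 F$)
$M{\left(H \right)} = \frac{1}{22 + H}$
$A = - \frac{1}{636}$ ($A = \frac{1}{-150 - 6 \cdot 27 \cdot 3} = \frac{1}{-150 - 486} = \frac{1}{-636} = - \frac{1}{636} \approx -0.0015723$)
$M{\left(\left(-2\right) 5 \right)} + A = \frac{1}{22 - 10} - \frac{1}{636} = \frac{1}{12} - \frac{1}{636} = \frac{13}{159}$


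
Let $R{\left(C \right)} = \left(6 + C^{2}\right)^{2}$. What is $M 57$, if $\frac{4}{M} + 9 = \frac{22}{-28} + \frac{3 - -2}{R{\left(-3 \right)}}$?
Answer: $- \frac{143640}{6151} \approx -23.352$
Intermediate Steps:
$M = - \frac{2520}{6151}$ ($M = \frac{4}{-9 + \left(\frac{22}{-28} + \frac{3 - -2}{\left(6 + \left(-3\right)^{2}\right)^{2}}\right)} = \frac{4}{-9 + \left(22 \left(- \frac{1}{28}\right) + \frac{3 + 2}{\left(6 + 9\right)^{2}}\right)} = \frac{4}{-9 - \left(\frac{11}{14} - \frac{5}{15^{2}}\right)} = \frac{4}{-9 - \left(\frac{11}{14} - \frac{5}{225}\right)} = \frac{4}{-9 + \left(- \frac{11}{14} + 5 \cdot \frac{1}{225}\right)} = \frac{4}{-9 + \left(- \frac{11}{14} + \frac{1}{45}\right)} = \frac{4}{-9 - \frac{481}{630}} = \frac{4}{- \frac{6151}{630}} = 4 \left(- \frac{630}{6151}\right) = - \frac{2520}{6151} \approx -0.40969$)
$M 57 = \left(- \frac{2520}{6151}\right) 57 = - \frac{143640}{6151}$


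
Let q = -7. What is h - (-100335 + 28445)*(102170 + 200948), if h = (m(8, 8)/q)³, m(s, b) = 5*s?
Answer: 7474365421860/343 ≈ 2.1791e+10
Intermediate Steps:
h = -64000/343 (h = ((5*8)/(-7))³ = (40*(-⅐))³ = (-40/7)³ = -64000/343 ≈ -186.59)
h - (-100335 + 28445)*(102170 + 200948) = -64000/343 - (-100335 + 28445)*(102170 + 200948) = -64000/343 - (-71890)*303118 = -64000/343 - 1*(-21791153020) = -64000/343 + 21791153020 = 7474365421860/343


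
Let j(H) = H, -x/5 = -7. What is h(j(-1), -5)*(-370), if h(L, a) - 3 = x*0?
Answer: -1110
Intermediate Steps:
x = 35 (x = -5*(-7) = 35)
h(L, a) = 3 (h(L, a) = 3 + 35*0 = 3 + 0 = 3)
h(j(-1), -5)*(-370) = 3*(-370) = -1110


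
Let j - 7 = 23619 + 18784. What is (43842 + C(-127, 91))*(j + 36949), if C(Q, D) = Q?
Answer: 3469178685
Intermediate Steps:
j = 42410 (j = 7 + (23619 + 18784) = 7 + 42403 = 42410)
(43842 + C(-127, 91))*(j + 36949) = (43842 - 127)*(42410 + 36949) = 43715*79359 = 3469178685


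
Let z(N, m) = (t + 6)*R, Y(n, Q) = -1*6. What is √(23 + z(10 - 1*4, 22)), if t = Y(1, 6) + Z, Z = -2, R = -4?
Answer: √31 ≈ 5.5678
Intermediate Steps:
Y(n, Q) = -6
t = -8 (t = -6 - 2 = -8)
z(N, m) = 8 (z(N, m) = (-8 + 6)*(-4) = -2*(-4) = 8)
√(23 + z(10 - 1*4, 22)) = √(23 + 8) = √31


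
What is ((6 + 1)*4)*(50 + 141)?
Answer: 5348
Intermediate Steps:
((6 + 1)*4)*(50 + 141) = (7*4)*191 = 28*191 = 5348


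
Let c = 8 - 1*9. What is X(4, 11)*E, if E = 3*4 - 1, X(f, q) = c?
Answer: -11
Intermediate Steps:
c = -1 (c = 8 - 9 = -1)
X(f, q) = -1
E = 11 (E = 12 - 1 = 11)
X(4, 11)*E = -1*11 = -11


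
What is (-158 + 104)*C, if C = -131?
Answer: 7074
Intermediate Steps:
(-158 + 104)*C = (-158 + 104)*(-131) = -54*(-131) = 7074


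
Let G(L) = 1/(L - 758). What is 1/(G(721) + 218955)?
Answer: 37/8101334 ≈ 4.5671e-6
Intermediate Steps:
G(L) = 1/(-758 + L)
1/(G(721) + 218955) = 1/(1/(-758 + 721) + 218955) = 1/(1/(-37) + 218955) = 1/(-1/37 + 218955) = 1/(8101334/37) = 37/8101334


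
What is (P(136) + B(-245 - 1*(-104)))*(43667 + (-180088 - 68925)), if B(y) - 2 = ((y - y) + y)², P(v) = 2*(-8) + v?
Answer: -4107536038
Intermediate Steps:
P(v) = -16 + v
B(y) = 2 + y² (B(y) = 2 + ((y - y) + y)² = 2 + (0 + y)² = 2 + y²)
(P(136) + B(-245 - 1*(-104)))*(43667 + (-180088 - 68925)) = ((-16 + 136) + (2 + (-245 - 1*(-104))²))*(43667 + (-180088 - 68925)) = (120 + (2 + (-245 + 104)²))*(43667 - 249013) = (120 + (2 + (-141)²))*(-205346) = (120 + (2 + 19881))*(-205346) = (120 + 19883)*(-205346) = 20003*(-205346) = -4107536038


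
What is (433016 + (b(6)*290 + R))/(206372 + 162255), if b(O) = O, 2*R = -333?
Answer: 869179/737254 ≈ 1.1789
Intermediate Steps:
R = -333/2 (R = (½)*(-333) = -333/2 ≈ -166.50)
(433016 + (b(6)*290 + R))/(206372 + 162255) = (433016 + (6*290 - 333/2))/(206372 + 162255) = (433016 + (1740 - 333/2))/368627 = (433016 + 3147/2)*(1/368627) = (869179/2)*(1/368627) = 869179/737254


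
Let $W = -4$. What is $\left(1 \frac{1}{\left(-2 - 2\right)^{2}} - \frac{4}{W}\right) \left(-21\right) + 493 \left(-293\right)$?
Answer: $- \frac{2311541}{16} \approx -1.4447 \cdot 10^{5}$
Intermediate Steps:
$\left(1 \frac{1}{\left(-2 - 2\right)^{2}} - \frac{4}{W}\right) \left(-21\right) + 493 \left(-293\right) = \left(1 \frac{1}{\left(-2 - 2\right)^{2}} - \frac{4}{-4}\right) \left(-21\right) + 493 \left(-293\right) = \left(1 \frac{1}{\left(-4\right)^{2}} - -1\right) \left(-21\right) - 144449 = \left(1 \cdot \frac{1}{16} + 1\right) \left(-21\right) - 144449 = \left(\frac{1}{16} + 1\right) \left(-21\right) - 144449 = \frac{17}{16} \left(-21\right) - 144449 = - \frac{357}{16} - 144449 = - \frac{2311541}{16}$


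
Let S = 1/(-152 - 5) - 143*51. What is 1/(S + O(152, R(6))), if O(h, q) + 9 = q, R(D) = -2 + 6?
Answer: -157/1145787 ≈ -0.00013702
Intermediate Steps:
R(D) = 4
O(h, q) = -9 + q
S = -1145002/157 (S = 1/(-157) - 7293 = -1/157 - 7293 = -1145002/157 ≈ -7293.0)
1/(S + O(152, R(6))) = 1/(-1145002/157 + (-9 + 4)) = 1/(-1145002/157 - 5) = 1/(-1145787/157) = -157/1145787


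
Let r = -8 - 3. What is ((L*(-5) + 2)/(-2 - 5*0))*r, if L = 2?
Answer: -44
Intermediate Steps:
r = -11
((L*(-5) + 2)/(-2 - 5*0))*r = ((2*(-5) + 2)/(-2 - 5*0))*(-11) = ((-10 + 2)/(-2 + 0))*(-11) = -8/(-2)*(-11) = -8*(-1/2)*(-11) = 4*(-11) = -44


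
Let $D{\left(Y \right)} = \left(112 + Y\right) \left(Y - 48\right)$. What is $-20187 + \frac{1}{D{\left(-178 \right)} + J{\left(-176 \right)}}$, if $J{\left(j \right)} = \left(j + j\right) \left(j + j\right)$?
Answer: $- \frac{2802359339}{138820} \approx -20187.0$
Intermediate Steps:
$J{\left(j \right)} = 4 j^{2}$ ($J{\left(j \right)} = 2 j 2 j = 4 j^{2}$)
$D{\left(Y \right)} = \left(-48 + Y\right) \left(112 + Y\right)$ ($D{\left(Y \right)} = \left(112 + Y\right) \left(-48 + Y\right) = \left(-48 + Y\right) \left(112 + Y\right)$)
$-20187 + \frac{1}{D{\left(-178 \right)} + J{\left(-176 \right)}} = -20187 + \frac{1}{\left(-5376 + \left(-178\right)^{2} + 64 \left(-178\right)\right) + 4 \left(-176\right)^{2}} = -20187 + \frac{1}{\left(-5376 + 31684 - 11392\right) + 4 \cdot 30976} = -20187 + \frac{1}{14916 + 123904} = -20187 + \frac{1}{138820} = - \frac{2802359339}{138820}$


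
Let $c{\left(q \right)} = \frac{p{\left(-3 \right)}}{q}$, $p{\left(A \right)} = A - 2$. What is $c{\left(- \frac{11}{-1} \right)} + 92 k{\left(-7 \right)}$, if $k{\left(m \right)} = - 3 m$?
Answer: $\frac{21247}{11} \approx 1931.5$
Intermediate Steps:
$p{\left(A \right)} = -2 + A$
$c{\left(q \right)} = - \frac{5}{q}$ ($c{\left(q \right)} = \frac{-2 - 3}{q} = - \frac{5}{q}$)
$c{\left(- \frac{11}{-1} \right)} + 92 k{\left(-7 \right)} = - \frac{5}{\left(-11\right) \frac{1}{-1}} + 92 \left(\left(-3\right) \left(-7\right)\right) = - \frac{5}{\left(-11\right) \left(-1\right)} + 92 \cdot 21 = - \frac{5}{11} + 1932 = \frac{21247}{11}$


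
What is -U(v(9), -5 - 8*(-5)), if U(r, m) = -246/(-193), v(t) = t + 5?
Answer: -246/193 ≈ -1.2746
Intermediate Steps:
v(t) = 5 + t
U(r, m) = 246/193 (U(r, m) = -246*(-1/193) = 246/193)
-U(v(9), -5 - 8*(-5)) = -1*246/193 = -246/193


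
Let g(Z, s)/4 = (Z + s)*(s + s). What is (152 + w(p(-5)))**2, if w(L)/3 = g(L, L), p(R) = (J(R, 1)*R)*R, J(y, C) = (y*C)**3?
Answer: 219726705000023104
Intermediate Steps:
J(y, C) = C**3*y**3 (J(y, C) = (C*y)**3 = C**3*y**3)
p(R) = R**5 (p(R) = ((1**3*R**3)*R)*R = ((1*R**3)*R)*R = (R**3*R)*R = R**4*R = R**5)
g(Z, s) = 8*s*(Z + s) (g(Z, s) = 4*((Z + s)*(s + s)) = 4*((Z + s)*(2*s)) = 4*(2*s*(Z + s)) = 8*s*(Z + s))
w(L) = 48*L**2 (w(L) = 3*(8*L*(L + L)) = 3*(8*L*(2*L)) = 3*(16*L**2) = 48*L**2)
(152 + w(p(-5)))**2 = (152 + 48*((-5)**5)**2)**2 = (152 + 48*(-3125)**2)**2 = (152 + 48*9765625)**2 = (152 + 468750000)**2 = 468750152**2 = 219726705000023104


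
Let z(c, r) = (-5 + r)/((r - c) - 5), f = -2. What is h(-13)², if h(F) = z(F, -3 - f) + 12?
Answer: 6084/49 ≈ 124.16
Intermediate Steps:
z(c, r) = (-5 + r)/(-5 + r - c)
h(F) = 12 + 6/(6 + F) (h(F) = (5 - (-3 - 1*(-2)))/(5 + F - (-3 - 1*(-2))) + 12 = (5 - (-3 + 2))/(5 + F - (-3 + 2)) + 12 = (5 - 1*(-1))/(5 + F - 1*(-1)) + 12 = (5 + 1)/(5 + F + 1) + 12 = 6/(6 + F) + 12 = 12 + 6/(6 + F))
h(-13)² = (6*(13 + 2*(-13))/(6 - 13))² = (6*(13 - 26)/(-7))² = (6*(-⅐)*(-13))² = (78/7)² = 6084/49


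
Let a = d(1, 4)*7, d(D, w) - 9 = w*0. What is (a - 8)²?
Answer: 3025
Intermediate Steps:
d(D, w) = 9 (d(D, w) = 9 + w*0 = 9 + 0 = 9)
a = 63 (a = 9*7 = 63)
(a - 8)² = (63 - 8)² = 55² = 3025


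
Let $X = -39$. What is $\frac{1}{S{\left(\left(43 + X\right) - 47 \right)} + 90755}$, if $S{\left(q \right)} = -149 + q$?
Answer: $\frac{1}{90563} \approx 1.1042 \cdot 10^{-5}$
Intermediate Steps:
$\frac{1}{S{\left(\left(43 + X\right) - 47 \right)} + 90755} = \frac{1}{\left(-149 + \left(\left(43 - 39\right) - 47\right)\right) + 90755} = \frac{1}{\left(-149 + \left(4 - 47\right)\right) + 90755} = \frac{1}{\left(-149 - 43\right) + 90755} = \frac{1}{-192 + 90755} = \frac{1}{90563}$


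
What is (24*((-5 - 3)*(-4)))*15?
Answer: 11520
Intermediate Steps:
(24*((-5 - 3)*(-4)))*15 = (24*(-8*(-4)))*15 = (24*32)*15 = 768*15 = 11520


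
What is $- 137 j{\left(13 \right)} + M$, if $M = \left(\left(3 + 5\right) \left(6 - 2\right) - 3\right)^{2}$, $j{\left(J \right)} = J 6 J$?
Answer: $-138077$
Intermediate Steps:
$j{\left(J \right)} = 6 J^{2}$ ($j{\left(J \right)} = 6 J J = 6 J^{2}$)
$M = 841$ ($M = \left(8 \left(6 - 2\right) - 3\right)^{2} = \left(8 \cdot 4 - 3\right)^{2} = \left(32 - 3\right)^{2} = 29^{2} = 841$)
$- 137 j{\left(13 \right)} + M = - 137 \cdot 6 \cdot 13^{2} + 841 = - 137 \cdot 6 \cdot 169 + 841 = \left(-137\right) 1014 + 841 = -138918 + 841 = -138077$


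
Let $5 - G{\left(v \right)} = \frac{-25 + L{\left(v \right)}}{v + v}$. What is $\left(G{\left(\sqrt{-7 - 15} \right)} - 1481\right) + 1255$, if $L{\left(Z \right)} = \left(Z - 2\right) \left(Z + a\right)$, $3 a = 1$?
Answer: $- \frac{1321}{6} - \frac{13 i \sqrt{22}}{12} \approx -220.17 - 5.0813 i$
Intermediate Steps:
$a = \frac{1}{3}$ ($a = \frac{1}{3} \cdot 1 = \frac{1}{3} \approx 0.33333$)
$L{\left(Z \right)} = \left(-2 + Z\right) \left(\frac{1}{3} + Z\right)$ ($L{\left(Z \right)} = \left(Z - 2\right) \left(Z + \frac{1}{3}\right) = \left(-2 + Z\right) \left(\frac{1}{3} + Z\right)$)
$G{\left(v \right)} = 5 - \frac{- \frac{77}{3} + v^{2} - \frac{5 v}{3}}{2 v}$ ($G{\left(v \right)} = 5 - \frac{-25 - \left(\frac{2}{3} - v^{2} + \frac{5 v}{3}\right)}{v + v} = 5 - \frac{- \frac{77}{3} + v^{2} - \frac{5 v}{3}}{2 v}$)
$\left(G{\left(\sqrt{-7 - 15} \right)} - 1481\right) + 1255 = \left(\left(\frac{35}{6} - \frac{\sqrt{-7 - 15}}{2} + \frac{77}{6 \sqrt{-7 - 15}}\right) - 1481\right) + 1255 = \left(\left(\frac{35}{6} - \frac{\sqrt{-22}}{2} + \frac{77}{6 \sqrt{-22}}\right) - 1481\right) + 1255 = \left(\left(\frac{35}{6} - \frac{i \sqrt{22}}{2} + \frac{77}{6 i \sqrt{22}}\right) - 1481\right) + 1255 = \left(\left(\frac{35}{6} - \frac{i \sqrt{22}}{2} + \frac{77 \left(- \frac{i \sqrt{22}}{22}\right)}{6}\right) - 1481\right) + 1255 = \left(\left(\frac{35}{6} - \frac{i \sqrt{22}}{2} - \frac{7 i \sqrt{22}}{12}\right) - 1481\right) + 1255 = \left(\left(\frac{35}{6} - \frac{13 i \sqrt{22}}{12}\right) - 1481\right) + 1255 = \left(- \frac{8851}{6} - \frac{13 i \sqrt{22}}{12}\right) + 1255 = - \frac{1321}{6} - \frac{13 i \sqrt{22}}{12}$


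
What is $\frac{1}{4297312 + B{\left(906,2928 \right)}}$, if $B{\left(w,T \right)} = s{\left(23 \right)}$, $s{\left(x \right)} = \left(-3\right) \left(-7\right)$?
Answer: $\frac{1}{4297333} \approx 2.327 \cdot 10^{-7}$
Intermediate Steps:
$s{\left(x \right)} = 21$
$B{\left(w,T \right)} = 21$
$\frac{1}{4297312 + B{\left(906,2928 \right)}} = \frac{1}{4297312 + 21} = \frac{1}{4297333}$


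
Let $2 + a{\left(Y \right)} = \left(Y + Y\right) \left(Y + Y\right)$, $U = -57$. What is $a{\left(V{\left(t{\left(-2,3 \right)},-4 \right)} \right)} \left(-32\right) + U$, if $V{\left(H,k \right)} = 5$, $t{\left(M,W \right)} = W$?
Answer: $-3193$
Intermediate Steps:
$a{\left(Y \right)} = -2 + 4 Y^{2}$ ($a{\left(Y \right)} = -2 + \left(Y + Y\right) \left(Y + Y\right) = -2 + 2 Y 2 Y = -2 + 4 Y^{2}$)
$a{\left(V{\left(t{\left(-2,3 \right)},-4 \right)} \right)} \left(-32\right) + U = \left(-2 + 4 \cdot 5^{2}\right) \left(-32\right) - 57 = \left(-2 + 4 \cdot 25\right) \left(-32\right) - 57 = \left(-2 + 100\right) \left(-32\right) - 57 = 98 \left(-32\right) - 57 = -3136 - 57 = -3193$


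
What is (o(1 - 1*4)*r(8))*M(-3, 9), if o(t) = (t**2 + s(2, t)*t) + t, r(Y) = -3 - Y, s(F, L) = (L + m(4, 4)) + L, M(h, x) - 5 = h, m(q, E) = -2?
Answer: -660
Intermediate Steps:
M(h, x) = 5 + h
s(F, L) = -2 + 2*L (s(F, L) = (L - 2) + L = (-2 + L) + L = -2 + 2*L)
o(t) = t + t**2 + t*(-2 + 2*t) (o(t) = (t**2 + (-2 + 2*t)*t) + t = (t**2 + t*(-2 + 2*t)) + t = t + t**2 + t*(-2 + 2*t))
(o(1 - 1*4)*r(8))*M(-3, 9) = (((1 - 1*4)*(-1 + 3*(1 - 1*4)))*(-3 - 1*8))*(5 - 3) = (((1 - 4)*(-1 + 3*(1 - 4)))*(-3 - 8))*2 = (-3*(-1 + 3*(-3))*(-11))*2 = (-3*(-1 - 9)*(-11))*2 = (-3*(-10)*(-11))*2 = (30*(-11))*2 = -330*2 = -660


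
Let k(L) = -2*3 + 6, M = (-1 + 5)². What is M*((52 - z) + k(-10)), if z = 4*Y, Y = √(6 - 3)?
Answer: 832 - 64*√3 ≈ 721.15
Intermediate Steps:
Y = √3 ≈ 1.7320
M = 16 (M = 4² = 16)
k(L) = 0 (k(L) = -6 + 6 = 0)
z = 4*√3 ≈ 6.9282
M*((52 - z) + k(-10)) = 16*((52 - 4*√3) + 0) = 16*(52 - 4*√3) = 832 - 64*√3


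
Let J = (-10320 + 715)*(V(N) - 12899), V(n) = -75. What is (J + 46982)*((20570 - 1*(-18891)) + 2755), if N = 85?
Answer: 5262741630432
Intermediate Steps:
J = 124615270 (J = (-10320 + 715)*(-75 - 12899) = -9605*(-12974) = 124615270)
(J + 46982)*((20570 - 1*(-18891)) + 2755) = (124615270 + 46982)*((20570 - 1*(-18891)) + 2755) = 124662252*((20570 + 18891) + 2755) = 124662252*(39461 + 2755) = 124662252*42216 = 5262741630432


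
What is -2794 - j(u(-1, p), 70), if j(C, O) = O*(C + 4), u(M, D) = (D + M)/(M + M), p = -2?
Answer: -3179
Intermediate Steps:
u(M, D) = (D + M)/(2*M) (u(M, D) = (D + M)/((2*M)) = (D + M)*(1/(2*M)) = (D + M)/(2*M))
j(C, O) = O*(4 + C)
-2794 - j(u(-1, p), 70) = -2794 - 70*(4 + (½)*(-2 - 1)/(-1)) = -2794 - 70*(4 + (½)*(-1)*(-3)) = -2794 - 70*(4 + 3/2) = -2794 - 70*11/2 = -2794 - 1*385 = -2794 - 385 = -3179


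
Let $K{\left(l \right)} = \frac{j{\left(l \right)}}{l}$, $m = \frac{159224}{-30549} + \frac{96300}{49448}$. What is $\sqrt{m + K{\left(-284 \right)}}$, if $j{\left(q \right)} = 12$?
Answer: $\frac{i \sqrt{2377394062791635592726}}{26812918398} \approx 1.8185 i$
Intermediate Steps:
$m = - \frac{1232859913}{377646738}$ ($m = 159224 \left(- \frac{1}{30549}\right) + 96300 \cdot \frac{1}{49448} = - \frac{159224}{30549} + \frac{24075}{12362} = - \frac{1232859913}{377646738} \approx -3.2646$)
$K{\left(l \right)} = \frac{12}{l}$
$\sqrt{m + K{\left(-284 \right)}} = \sqrt{- \frac{1232859913}{377646738} + \frac{12}{-284}} = \sqrt{- \frac{1232859913}{377646738} + 12 \left(- \frac{1}{284}\right)} = \sqrt{- \frac{1232859913}{377646738} - \frac{3}{71}} = \sqrt{- \frac{88665994037}{26812918398}} = \frac{i \sqrt{2377394062791635592726}}{26812918398}$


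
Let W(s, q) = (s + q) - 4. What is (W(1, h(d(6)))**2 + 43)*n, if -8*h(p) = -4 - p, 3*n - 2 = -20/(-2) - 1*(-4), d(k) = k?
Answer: 737/3 ≈ 245.67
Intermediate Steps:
n = 16/3 (n = 2/3 + (-20/(-2) - 1*(-4))/3 = 2/3 + (-20*(-1/2) + 4)/3 = 2/3 + (10 + 4)/3 = 2/3 + (1/3)*14 = 2/3 + 14/3 = 16/3 ≈ 5.3333)
h(p) = 1/2 + p/8 (h(p) = -(-4 - p)/8 = 1/2 + p/8)
W(s, q) = -4 + q + s (W(s, q) = (q + s) - 4 = -4 + q + s)
(W(1, h(d(6)))**2 + 43)*n = ((-4 + (1/2 + (1/8)*6) + 1)**2 + 43)*(16/3) = ((-4 + (1/2 + 3/4) + 1)**2 + 43)*(16/3) = ((-4 + 5/4 + 1)**2 + 43)*(16/3) = ((-7/4)**2 + 43)*(16/3) = (49/16 + 43)*(16/3) = (737/16)*(16/3) = 737/3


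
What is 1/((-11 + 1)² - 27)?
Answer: 1/73 ≈ 0.013699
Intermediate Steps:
1/((-11 + 1)² - 27) = 1/((-10)² - 27) = 1/(100 - 27) = 1/73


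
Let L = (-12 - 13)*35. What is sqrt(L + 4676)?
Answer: sqrt(3801) ≈ 61.652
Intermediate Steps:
L = -875 (L = -25*35 = -875)
sqrt(L + 4676) = sqrt(-875 + 4676) = sqrt(3801)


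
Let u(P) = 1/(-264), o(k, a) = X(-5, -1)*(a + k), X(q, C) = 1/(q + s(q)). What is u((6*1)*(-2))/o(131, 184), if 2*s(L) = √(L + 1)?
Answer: 1/16632 - I/83160 ≈ 6.0125e-5 - 1.2025e-5*I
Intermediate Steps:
s(L) = √(1 + L)/2 (s(L) = √(L + 1)/2 = √(1 + L)/2)
X(q, C) = 1/(q + √(1 + q)/2)
o(k, a) = (-10 - 2*I)*(a + k)/52 (o(k, a) = (2/(√(1 - 5) + 2*(-5)))*(a + k) = (2/(√(-4) - 10))*(a + k) = (2/(2*I - 10))*(a + k) = (2/(-10 + 2*I))*(a + k) = (2*((-10 - 2*I)/104))*(a + k) = ((-10 - 2*I)/52)*(a + k) = (-10 - 2*I)*(a + k)/52)
u(P) = -1/264
u((6*1)*(-2))/o(131, 184) = -(-(5 - I)/(184 + 131))/264 = -(-1/16632 + I/83160) = -26*(-1575/26 + 315*I/26)/99225/264 = -13*(-1575/26 + 315*I/26)/13097700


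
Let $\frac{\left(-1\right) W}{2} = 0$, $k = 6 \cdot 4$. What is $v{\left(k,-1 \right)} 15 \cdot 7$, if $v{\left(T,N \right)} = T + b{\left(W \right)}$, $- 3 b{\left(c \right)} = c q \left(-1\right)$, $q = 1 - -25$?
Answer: $2520$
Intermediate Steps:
$k = 24$
$W = 0$ ($W = \left(-2\right) 0 = 0$)
$q = 26$ ($q = 1 + 25 = 26$)
$b{\left(c \right)} = \frac{26 c}{3}$ ($b{\left(c \right)} = - \frac{c 26 \left(-1\right)}{3} = - \frac{26 c \left(-1\right)}{3} = - \frac{\left(-26\right) c}{3} = \frac{26 c}{3}$)
$v{\left(T,N \right)} = T$ ($v{\left(T,N \right)} = T + \frac{26}{3} \cdot 0 = T + 0 = T$)
$v{\left(k,-1 \right)} 15 \cdot 7 = 24 \cdot 15 \cdot 7 = 360 \cdot 7 = 2520$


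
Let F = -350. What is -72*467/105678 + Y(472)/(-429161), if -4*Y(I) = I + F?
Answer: -1602987365/5039208462 ≈ -0.31810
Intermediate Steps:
Y(I) = 175/2 - I/4 (Y(I) = -(I - 350)/4 = -(-350 + I)/4 = 175/2 - I/4)
-72*467/105678 + Y(472)/(-429161) = -72*467/105678 + (175/2 - ¼*472)/(-429161) = -33624*1/105678 + (175/2 - 118)*(-1/429161) = -1868/5871 - 61/2*(-1/429161) = -1868/5871 + 61/858322 = -1602987365/5039208462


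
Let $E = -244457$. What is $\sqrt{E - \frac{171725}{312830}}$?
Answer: $\frac{i \sqrt{956930140183962}}{62566} \approx 494.43 i$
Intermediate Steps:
$\sqrt{E - \frac{171725}{312830}} = \sqrt{-244457 - \frac{171725}{312830}} = \sqrt{-244457 - \frac{34345}{62566}} = \sqrt{- \frac{15294731007}{62566}} = \frac{i \sqrt{956930140183962}}{62566}$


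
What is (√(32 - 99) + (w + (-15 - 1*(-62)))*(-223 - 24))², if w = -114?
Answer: (16549 + I*√67)² ≈ 2.7387e+8 + 2.71e+5*I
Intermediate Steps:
(√(32 - 99) + (w + (-15 - 1*(-62)))*(-223 - 24))² = (√(32 - 99) + (-114 + (-15 - 1*(-62)))*(-223 - 24))² = (√(-67) + (-114 + (-15 + 62))*(-247))² = (I*√67 + (-114 + 47)*(-247))² = (I*√67 - 67*(-247))² = (I*√67 + 16549)² = (16549 + I*√67)²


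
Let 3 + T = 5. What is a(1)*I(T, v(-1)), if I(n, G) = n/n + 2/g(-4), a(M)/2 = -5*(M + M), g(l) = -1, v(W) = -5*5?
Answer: 20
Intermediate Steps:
v(W) = -25
T = 2 (T = -3 + 5 = 2)
a(M) = -20*M (a(M) = 2*(-5*(M + M)) = 2*(-10*M) = -20*M)
I(n, G) = -1 (I(n, G) = n/n + 2/(-1) = 1 + 2*(-1) = 1 - 2 = -1)
a(1)*I(T, v(-1)) = -20*1*(-1) = -20*(-1) = 20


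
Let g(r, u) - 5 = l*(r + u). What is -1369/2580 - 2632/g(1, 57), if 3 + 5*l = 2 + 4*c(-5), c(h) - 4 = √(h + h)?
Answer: (-317608*√10 + 35178055*I)/(2580*(-895*I + 232*√10)) ≈ -9.3251 + 7.209*I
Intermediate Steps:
c(h) = 4 + √2*√h (c(h) = 4 + √(h + h) = 4 + √(2*h) = 4 + √2*√h)
l = 3 + 4*I*√10/5 (l = -⅗ + (2 + 4*(4 + √2*√(-5)))/5 = -⅗ + (2 + 4*(4 + √2*(I*√5)))/5 = -⅗ + (2 + 4*(4 + I*√10))/5 = -⅗ + (2 + (16 + 4*I*√10))/5 = -⅗ + (18 + 4*I*√10)/5 = -⅗ + (18/5 + 4*I*√10/5) = 3 + 4*I*√10/5 ≈ 3.0 + 2.5298*I)
g(r, u) = 5 + (3 + 4*I*√10/5)*(r + u)
-1369/2580 - 2632/g(1, 57) = -1369/2580 - 2632/(5 + (⅕)*1*(15 + 4*I*√10) + (⅕)*57*(15 + 4*I*√10)) = -1369*1/2580 - 2632/(5 + (3 + 4*I*√10/5) + (171 + 228*I*√10/5)) = -1369/2580 - 2632/(179 + 232*I*√10/5)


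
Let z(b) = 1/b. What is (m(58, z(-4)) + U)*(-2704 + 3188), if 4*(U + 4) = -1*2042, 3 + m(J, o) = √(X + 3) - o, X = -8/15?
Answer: -250349 + 484*√555/15 ≈ -2.4959e+5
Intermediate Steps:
X = -8/15 (X = -8*1/15 = -8/15 ≈ -0.53333)
z(b) = 1/b
m(J, o) = -3 - o + √555/15 (m(J, o) = -3 + (√(-8/15 + 3) - o) = -3 + (√(37/15) - o) = -3 + (√555/15 - o) = -3 + (-o + √555/15) = -3 - o + √555/15)
U = -1029/2 (U = -4 + (-1*2042)/4 = -4 + (¼)*(-2042) = -4 - 1021/2 = -1029/2 ≈ -514.50)
(m(58, z(-4)) + U)*(-2704 + 3188) = ((-3 - 1/(-4) + √555/15) - 1029/2)*(-2704 + 3188) = ((-3 - 1*(-¼) + √555/15) - 1029/2)*484 = ((-3 + ¼ + √555/15) - 1029/2)*484 = ((-11/4 + √555/15) - 1029/2)*484 = (-2069/4 + √555/15)*484 = -250349 + 484*√555/15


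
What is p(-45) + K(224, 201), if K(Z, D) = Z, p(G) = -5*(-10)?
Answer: 274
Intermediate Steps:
p(G) = 50
p(-45) + K(224, 201) = 50 + 224 = 274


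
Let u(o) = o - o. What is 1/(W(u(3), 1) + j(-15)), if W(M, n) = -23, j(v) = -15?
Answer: -1/38 ≈ -0.026316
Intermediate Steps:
u(o) = 0
1/(W(u(3), 1) + j(-15)) = 1/(-23 - 15) = 1/(-38) = -1/38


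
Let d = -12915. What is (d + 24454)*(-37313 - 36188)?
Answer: -848128039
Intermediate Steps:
(d + 24454)*(-37313 - 36188) = (-12915 + 24454)*(-37313 - 36188) = 11539*(-73501) = -848128039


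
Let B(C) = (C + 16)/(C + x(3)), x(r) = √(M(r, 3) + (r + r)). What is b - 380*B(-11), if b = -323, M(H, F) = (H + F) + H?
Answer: -6669/53 + 950*√15/53 ≈ -56.409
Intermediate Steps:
M(H, F) = F + 2*H (M(H, F) = (F + H) + H = F + 2*H)
x(r) = √(3 + 4*r) (x(r) = √((3 + 2*r) + (r + r)) = √((3 + 2*r) + 2*r) = √(3 + 4*r))
B(C) = (16 + C)/(C + √15) (B(C) = (C + 16)/(C + √(3 + 4*3)) = (16 + C)/(C + √(3 + 12)) = (16 + C)/(C + √15))
b - 380*B(-11) = -323 - 380*(16 - 11)/(-11 + √15) = -323 - 380*5/(-11 + √15) = -323 - 1900/(-11 + √15)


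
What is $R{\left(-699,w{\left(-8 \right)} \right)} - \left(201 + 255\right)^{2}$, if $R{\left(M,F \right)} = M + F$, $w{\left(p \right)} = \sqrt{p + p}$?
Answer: $-208635 + 4 i \approx -2.0864 \cdot 10^{5} + 4.0 i$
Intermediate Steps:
$w{\left(p \right)} = \sqrt{2} \sqrt{p}$ ($w{\left(p \right)} = \sqrt{2 p} = \sqrt{2} \sqrt{p}$)
$R{\left(M,F \right)} = F + M$
$R{\left(-699,w{\left(-8 \right)} \right)} - \left(201 + 255\right)^{2} = \left(\sqrt{2} \sqrt{-8} - 699\right) - \left(201 + 255\right)^{2} = \left(\sqrt{2} \cdot 2 i \sqrt{2} - 699\right) - 456^{2} = \left(4 i - 699\right) - 207936 = \left(-699 + 4 i\right) - 207936 = -208635 + 4 i$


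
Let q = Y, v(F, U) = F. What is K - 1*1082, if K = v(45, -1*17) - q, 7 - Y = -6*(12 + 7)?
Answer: -1158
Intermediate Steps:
Y = 121 (Y = 7 - (-6)*(12 + 7) = 7 - (-6)*19 = 7 - 1*(-114) = 7 + 114 = 121)
q = 121
K = -76 (K = 45 - 1*121 = 45 - 121 = -76)
K - 1*1082 = -76 - 1*1082 = -76 - 1082 = -1158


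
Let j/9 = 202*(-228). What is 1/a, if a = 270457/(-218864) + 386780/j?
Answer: -11340000432/24594715781 ≈ -0.46107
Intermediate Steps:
j = -414504 (j = 9*(202*(-228)) = 9*(-46056) = -414504)
a = -24594715781/11340000432 (a = 270457/(-218864) + 386780/(-414504) = 270457*(-1/218864) + 386780*(-1/414504) = -270457/218864 - 96695/103626 = -24594715781/11340000432 ≈ -2.1688)
1/a = 1/(-24594715781/11340000432) = -11340000432/24594715781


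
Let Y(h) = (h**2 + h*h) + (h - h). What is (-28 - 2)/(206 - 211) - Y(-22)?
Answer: -962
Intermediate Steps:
Y(h) = 2*h**2 (Y(h) = (h**2 + h**2) + 0 = 2*h**2 + 0 = 2*h**2)
(-28 - 2)/(206 - 211) - Y(-22) = (-28 - 2)/(206 - 211) - 2*(-22)**2 = -30/(-5) - 2*484 = -30*(-1/5) - 1*968 = 6 - 968 = -962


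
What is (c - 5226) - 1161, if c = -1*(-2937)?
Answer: -3450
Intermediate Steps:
c = 2937
(c - 5226) - 1161 = (2937 - 5226) - 1161 = -2289 - 1161 = -3450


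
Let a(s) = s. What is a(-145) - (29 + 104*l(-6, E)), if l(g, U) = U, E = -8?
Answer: 658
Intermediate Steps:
a(-145) - (29 + 104*l(-6, E)) = -145 - (29 + 104*(-8)) = -145 - (29 - 832) = -145 - 1*(-803) = -145 + 803 = 658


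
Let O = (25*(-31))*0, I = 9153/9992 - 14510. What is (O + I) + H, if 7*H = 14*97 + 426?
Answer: -996997641/69944 ≈ -14254.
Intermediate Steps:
I = -144974767/9992 (I = 9153*(1/9992) - 14510 = 9153/9992 - 14510 = -144974767/9992 ≈ -14509.)
O = 0 (O = -775*0 = 0)
H = 1784/7 (H = (14*97 + 426)/7 = (1358 + 426)/7 = (1/7)*1784 = 1784/7 ≈ 254.86)
(O + I) + H = (0 - 144974767/9992) + 1784/7 = -144974767/9992 + 1784/7 = -996997641/69944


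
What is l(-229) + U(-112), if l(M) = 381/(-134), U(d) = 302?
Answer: 40087/134 ≈ 299.16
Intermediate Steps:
l(M) = -381/134 (l(M) = 381*(-1/134) = -381/134)
l(-229) + U(-112) = -381/134 + 302 = 40087/134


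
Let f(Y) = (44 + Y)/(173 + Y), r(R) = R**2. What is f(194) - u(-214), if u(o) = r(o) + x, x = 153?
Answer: -16863045/367 ≈ -45948.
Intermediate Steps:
f(Y) = (44 + Y)/(173 + Y)
u(o) = 153 + o**2 (u(o) = o**2 + 153 = 153 + o**2)
f(194) - u(-214) = (44 + 194)/(173 + 194) - (153 + (-214)**2) = 238/367 - (153 + 45796) = (1/367)*238 - 1*45949 = 238/367 - 45949 = -16863045/367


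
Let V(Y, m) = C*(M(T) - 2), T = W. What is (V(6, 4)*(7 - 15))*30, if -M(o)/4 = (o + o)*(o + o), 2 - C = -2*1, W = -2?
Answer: 63360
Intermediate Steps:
T = -2
C = 4 (C = 2 - (-2) = 2 - 1*(-2) = 2 + 2 = 4)
M(o) = -16*o**2 (M(o) = -4*(o + o)*(o + o) = -4*2*o*2*o = -16*o**2)
V(Y, m) = -264 (V(Y, m) = 4*(-16*(-2)**2 - 2) = 4*(-16*4 - 2) = 4*(-64 - 2) = 4*(-66) = -264)
(V(6, 4)*(7 - 15))*30 = -264*(7 - 15)*30 = -264*(-8)*30 = 2112*30 = 63360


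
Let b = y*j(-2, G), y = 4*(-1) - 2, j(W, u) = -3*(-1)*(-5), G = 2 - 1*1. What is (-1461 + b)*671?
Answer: -919941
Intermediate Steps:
G = 1 (G = 2 - 1 = 1)
j(W, u) = -15 (j(W, u) = 3*(-5) = -15)
y = -6 (y = -4 - 2 = -6)
b = 90 (b = -6*(-15) = 90)
(-1461 + b)*671 = (-1461 + 90)*671 = -1371*671 = -919941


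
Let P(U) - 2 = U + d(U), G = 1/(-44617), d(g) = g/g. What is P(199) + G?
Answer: 9012633/44617 ≈ 202.00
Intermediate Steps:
d(g) = 1
G = -1/44617 ≈ -2.2413e-5
P(U) = 3 + U (P(U) = 2 + (U + 1) = 2 + (1 + U) = 3 + U)
P(199) + G = (3 + 199) - 1/44617 = 202 - 1/44617 = 9012633/44617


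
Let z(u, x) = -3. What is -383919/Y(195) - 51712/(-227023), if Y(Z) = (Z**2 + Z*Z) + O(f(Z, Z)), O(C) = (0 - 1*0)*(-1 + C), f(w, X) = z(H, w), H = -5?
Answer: -27741915179/5755033050 ≈ -4.8205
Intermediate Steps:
f(w, X) = -3
O(C) = 0 (O(C) = (0 + 0)*(-1 + C) = 0*(-1 + C) = 0)
Y(Z) = 2*Z**2 (Y(Z) = (Z**2 + Z*Z) + 0 = (Z**2 + Z**2) + 0 = 2*Z**2 + 0 = 2*Z**2)
-383919/Y(195) - 51712/(-227023) = -383919/(2*195**2) - 51712/(-227023) = -383919/(2*38025) - 51712*(-1/227023) = -383919/76050 + 51712/227023 = -383919*1/76050 + 51712/227023 = -127973/25350 + 51712/227023 = -27741915179/5755033050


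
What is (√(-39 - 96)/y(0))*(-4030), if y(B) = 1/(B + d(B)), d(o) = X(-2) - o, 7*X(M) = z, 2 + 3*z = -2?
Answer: 16120*I*√15/7 ≈ 8918.9*I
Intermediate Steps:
z = -4/3 (z = -⅔ + (⅓)*(-2) = -⅔ - ⅔ = -4/3 ≈ -1.3333)
X(M) = -4/21 (X(M) = (⅐)*(-4/3) = -4/21)
d(o) = -4/21 - o
y(B) = -21/4 (y(B) = 1/(B + (-4/21 - B)) = 1/(-4/21) = -21/4)
(√(-39 - 96)/y(0))*(-4030) = (√(-39 - 96)/(-21/4))*(-4030) = (√(-135)*(-4/21))*(-4030) = ((3*I*√15)*(-4/21))*(-4030) = -4*I*√15/7*(-4030) = 16120*I*√15/7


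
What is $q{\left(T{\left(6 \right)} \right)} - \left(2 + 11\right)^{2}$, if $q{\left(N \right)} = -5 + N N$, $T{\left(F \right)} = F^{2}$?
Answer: $1122$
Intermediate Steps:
$q{\left(N \right)} = -5 + N^{2}$
$q{\left(T{\left(6 \right)} \right)} - \left(2 + 11\right)^{2} = \left(-5 + \left(6^{2}\right)^{2}\right) - \left(2 + 11\right)^{2} = \left(-5 + 36^{2}\right) - 13^{2} = \left(-5 + 1296\right) - 169 = 1291 - 169 = 1122$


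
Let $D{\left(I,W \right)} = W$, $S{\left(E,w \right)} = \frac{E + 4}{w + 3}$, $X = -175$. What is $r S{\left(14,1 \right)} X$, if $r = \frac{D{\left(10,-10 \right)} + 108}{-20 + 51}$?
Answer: $- \frac{77175}{31} \approx -2489.5$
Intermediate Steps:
$S{\left(E,w \right)} = \frac{4 + E}{3 + w}$
$r = \frac{98}{31}$ ($r = \frac{-10 + 108}{-20 + 51} = \frac{98}{31} \approx 3.1613$)
$r S{\left(14,1 \right)} X = \frac{98 \frac{4 + 14}{3 + 1}}{31} \left(-175\right) = \frac{98 \cdot \frac{1}{4} \cdot 18}{31} \left(-175\right) = \frac{98}{31} \cdot \frac{9}{2} \left(-175\right) = \frac{441}{31} \left(-175\right) = - \frac{77175}{31}$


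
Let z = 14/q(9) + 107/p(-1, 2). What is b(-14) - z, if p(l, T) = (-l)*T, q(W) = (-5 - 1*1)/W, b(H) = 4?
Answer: -57/2 ≈ -28.500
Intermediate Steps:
q(W) = -6/W (q(W) = (-5 - 1)/W = -6/W)
p(l, T) = -T*l
z = 65/2 (z = 14/((-6/9)) + 107/((-1*2*(-1))) = 14/((-6*1/9)) + 107/2 = 14/(-2/3) + 107*(1/2) = 14*(-3/2) + 107/2 = -21 + 107/2 = 65/2 ≈ 32.500)
b(-14) - z = 4 - 1*65/2 = 4 - 65/2 = -57/2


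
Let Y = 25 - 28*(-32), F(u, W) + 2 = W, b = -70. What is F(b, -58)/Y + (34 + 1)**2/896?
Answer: 51165/39296 ≈ 1.3020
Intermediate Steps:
F(u, W) = -2 + W
Y = 921 (Y = 25 + 896 = 921)
F(b, -58)/Y + (34 + 1)**2/896 = (-2 - 58)/921 + (34 + 1)**2/896 = -60*1/921 + 35**2*(1/896) = -20/307 + 1225*(1/896) = -20/307 + 175/128 = 51165/39296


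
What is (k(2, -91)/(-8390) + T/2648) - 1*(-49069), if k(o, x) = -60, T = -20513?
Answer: 108998028849/2221672 ≈ 49061.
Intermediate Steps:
(k(2, -91)/(-8390) + T/2648) - 1*(-49069) = (-60/(-8390) - 20513/2648) - 1*(-49069) = (-60*(-1/8390) - 20513*1/2648) + 49069 = (6/839 - 20513/2648) + 49069 = -17194519/2221672 + 49069 = 108998028849/2221672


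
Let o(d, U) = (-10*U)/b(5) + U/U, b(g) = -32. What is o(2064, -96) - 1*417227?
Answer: -417256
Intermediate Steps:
o(d, U) = 1 + 5*U/16 (o(d, U) = -10*U/(-32) + U/U = -10*U*(-1/32) + 1 = 5*U/16 + 1 = 1 + 5*U/16)
o(2064, -96) - 1*417227 = (1 + (5/16)*(-96)) - 1*417227 = (1 - 30) - 417227 = -29 - 417227 = -417256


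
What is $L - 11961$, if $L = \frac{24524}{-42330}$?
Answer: $- \frac{253166827}{21165} \approx -11962.0$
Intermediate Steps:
$L = - \frac{12262}{21165}$ ($L = 24524 \left(- \frac{1}{42330}\right) = - \frac{12262}{21165} \approx -0.57935$)
$L - 11961 = - \frac{12262}{21165} - 11961 = - \frac{253166827}{21165}$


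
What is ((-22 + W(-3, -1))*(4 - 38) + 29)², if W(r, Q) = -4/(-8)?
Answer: 577600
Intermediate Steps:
W(r, Q) = ½ (W(r, Q) = -4*(-⅛) = ½)
((-22 + W(-3, -1))*(4 - 38) + 29)² = ((-22 + ½)*(4 - 38) + 29)² = (-43/2*(-34) + 29)² = (731 + 29)² = 760² = 577600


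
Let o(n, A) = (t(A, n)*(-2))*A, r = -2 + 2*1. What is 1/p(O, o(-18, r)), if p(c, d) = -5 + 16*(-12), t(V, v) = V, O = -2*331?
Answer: -1/197 ≈ -0.0050761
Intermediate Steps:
O = -662
r = 0 (r = -2 + 2 = 0)
o(n, A) = -2*A**2 (o(n, A) = (A*(-2))*A = (-2*A)*A = -2*A**2)
p(c, d) = -197 (p(c, d) = -5 - 192 = -197)
1/p(O, o(-18, r)) = 1/(-197) = -1/197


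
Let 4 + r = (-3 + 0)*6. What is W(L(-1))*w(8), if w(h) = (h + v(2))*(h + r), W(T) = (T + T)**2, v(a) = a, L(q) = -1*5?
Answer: -14000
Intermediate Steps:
L(q) = -5
r = -22 (r = -4 + (-3 + 0)*6 = -4 - 3*6 = -4 - 18 = -22)
W(T) = 4*T**2 (W(T) = (2*T)**2 = 4*T**2)
w(h) = (-22 + h)*(2 + h) (w(h) = (h + 2)*(h - 22) = (2 + h)*(-22 + h) = (-22 + h)*(2 + h))
W(L(-1))*w(8) = (4*(-5)**2)*(-44 + 8**2 - 20*8) = (4*25)*(-44 + 64 - 160) = 100*(-140) = -14000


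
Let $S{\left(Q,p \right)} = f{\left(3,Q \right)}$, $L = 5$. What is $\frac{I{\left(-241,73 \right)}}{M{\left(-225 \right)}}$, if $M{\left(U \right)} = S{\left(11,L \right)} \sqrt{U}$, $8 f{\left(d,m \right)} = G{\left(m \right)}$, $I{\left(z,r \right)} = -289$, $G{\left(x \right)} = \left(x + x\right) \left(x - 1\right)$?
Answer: $\frac{578 i}{825} \approx 0.70061 i$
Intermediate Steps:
$G{\left(x \right)} = 2 x \left(-1 + x\right)$
$f{\left(d,m \right)} = \frac{m \left(-1 + m\right)}{4}$ ($f{\left(d,m \right)} = \frac{2 m \left(-1 + m\right)}{8} = \frac{m \left(-1 + m\right)}{4}$)
$S{\left(Q,p \right)} = \frac{Q \left(-1 + Q\right)}{4}$
$M{\left(U \right)} = \frac{55 \sqrt{U}}{2}$ ($M{\left(U \right)} = \frac{1}{4} \cdot 11 \left(-1 + 11\right) \sqrt{U} = \frac{1}{4} \cdot 11 \cdot 10 \sqrt{U} = \frac{55 \sqrt{U}}{2}$)
$\frac{I{\left(-241,73 \right)}}{M{\left(-225 \right)}} = - \frac{289}{\frac{55}{2} \sqrt{-225}} = - \frac{289}{\frac{55}{2} \cdot 15 i} = - \frac{289}{\frac{825}{2} i} = - 289 \left(- \frac{2 i}{825}\right) = \frac{578 i}{825}$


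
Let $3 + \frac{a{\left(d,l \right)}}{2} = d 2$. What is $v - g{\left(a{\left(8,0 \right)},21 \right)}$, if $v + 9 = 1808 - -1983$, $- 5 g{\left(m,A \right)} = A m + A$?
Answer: $\frac{19477}{5} \approx 3895.4$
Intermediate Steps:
$a{\left(d,l \right)} = -6 + 4 d$ ($a{\left(d,l \right)} = -6 + 2 d 2 = -6 + 2 \cdot 2 d = -6 + 4 d$)
$g{\left(m,A \right)} = - \frac{A}{5} - \frac{A m}{5}$ ($g{\left(m,A \right)} = - \frac{A m + A}{5} = - \frac{A + A m}{5} = - \frac{A}{5} - \frac{A m}{5}$)
$v = 3782$ ($v = -9 + \left(1808 - -1983\right) = -9 + \left(1808 + 1983\right) = -9 + 3791 = 3782$)
$v - g{\left(a{\left(8,0 \right)},21 \right)} = 3782 - \left(- \frac{1}{5}\right) 21 \left(1 + \left(-6 + 4 \cdot 8\right)\right) = 3782 - \left(- \frac{1}{5}\right) 21 \left(1 + \left(-6 + 32\right)\right) = 3782 - \left(- \frac{1}{5}\right) 21 \left(1 + 26\right) = 3782 - \left(- \frac{1}{5}\right) 21 \cdot 27 = 3782 - - \frac{567}{5} = 3782 + \frac{567}{5} = \frac{19477}{5}$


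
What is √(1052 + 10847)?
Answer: √11899 ≈ 109.08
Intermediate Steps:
√(1052 + 10847) = √11899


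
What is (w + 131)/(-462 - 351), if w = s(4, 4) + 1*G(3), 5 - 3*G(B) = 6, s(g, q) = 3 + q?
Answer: -413/2439 ≈ -0.16933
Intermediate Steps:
G(B) = -⅓ (G(B) = 5/3 - ⅓*6 = 5/3 - 2 = -⅓)
w = 20/3 (w = (3 + 4) + 1*(-⅓) = 7 - ⅓ = 20/3 ≈ 6.6667)
(w + 131)/(-462 - 351) = (20/3 + 131)/(-462 - 351) = (413/3)/(-813) = (413/3)*(-1/813) = -413/2439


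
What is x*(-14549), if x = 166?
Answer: -2415134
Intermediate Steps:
x*(-14549) = 166*(-14549) = -2415134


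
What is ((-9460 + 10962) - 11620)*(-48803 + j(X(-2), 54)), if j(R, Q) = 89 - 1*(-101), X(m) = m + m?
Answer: 491866334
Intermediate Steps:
X(m) = 2*m
j(R, Q) = 190 (j(R, Q) = 89 + 101 = 190)
((-9460 + 10962) - 11620)*(-48803 + j(X(-2), 54)) = ((-9460 + 10962) - 11620)*(-48803 + 190) = (1502 - 11620)*(-48613) = -10118*(-48613) = 491866334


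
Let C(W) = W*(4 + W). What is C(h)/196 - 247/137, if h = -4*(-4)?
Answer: -1143/6713 ≈ -0.17027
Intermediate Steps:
h = 16
C(h)/196 - 247/137 = (16*(4 + 16))/196 - 247/137 = (16*20)*(1/196) - 247*1/137 = 320*(1/196) - 247/137 = 80/49 - 247/137 = -1143/6713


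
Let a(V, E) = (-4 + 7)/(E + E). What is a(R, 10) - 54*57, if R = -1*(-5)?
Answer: -61557/20 ≈ -3077.9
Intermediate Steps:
R = 5
a(V, E) = 3/(2*E) (a(V, E) = 3/((2*E)) = 3*(1/(2*E)) = 3/(2*E))
a(R, 10) - 54*57 = (3/2)/10 - 54*57 = (3/2)*(1/10) - 3078 = 3/20 - 3078 = -61557/20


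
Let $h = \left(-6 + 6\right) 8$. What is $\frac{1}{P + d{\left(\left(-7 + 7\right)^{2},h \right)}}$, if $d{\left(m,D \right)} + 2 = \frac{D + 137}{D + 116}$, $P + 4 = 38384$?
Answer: $\frac{116}{4451985} \approx 2.6056 \cdot 10^{-5}$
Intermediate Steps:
$P = 38380$ ($P = -4 + 38384 = 38380$)
$h = 0$ ($h = 0 \cdot 8 = 0$)
$d{\left(m,D \right)} = -2 + \frac{137 + D}{116 + D}$ ($d{\left(m,D \right)} = -2 + \frac{D + 137}{D + 116} = -2 + \frac{137 + D}{116 + D}$)
$\frac{1}{P + d{\left(\left(-7 + 7\right)^{2},h \right)}} = \frac{1}{38380 + \frac{-95 - 0}{116 + 0}} = \frac{1}{38380 + \frac{-95 + 0}{116}} = \frac{1}{38380 + \frac{1}{116} \left(-95\right)} = \frac{1}{38380 - \frac{95}{116}} = \frac{1}{\frac{4451985}{116}} = \frac{116}{4451985}$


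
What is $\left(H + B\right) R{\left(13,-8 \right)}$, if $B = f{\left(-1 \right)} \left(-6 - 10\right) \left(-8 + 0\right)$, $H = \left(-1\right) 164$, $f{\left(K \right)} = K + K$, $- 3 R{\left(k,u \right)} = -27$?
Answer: $-3780$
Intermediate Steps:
$R{\left(k,u \right)} = 9$ ($R{\left(k,u \right)} = \left(- \frac{1}{3}\right) \left(-27\right) = 9$)
$f{\left(K \right)} = 2 K$
$H = -164$
$B = -256$ ($B = 2 \left(-1\right) \left(-6 - 10\right) \left(-8 + 0\right) = - 2 \left(\left(-16\right) \left(-8\right)\right) = \left(-2\right) 128 = -256$)
$\left(H + B\right) R{\left(13,-8 \right)} = \left(-164 - 256\right) 9 = \left(-420\right) 9 = -3780$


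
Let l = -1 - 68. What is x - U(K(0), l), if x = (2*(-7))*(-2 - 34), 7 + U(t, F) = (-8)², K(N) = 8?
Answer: 447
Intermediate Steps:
l = -69
U(t, F) = 57 (U(t, F) = -7 + (-8)² = -7 + 64 = 57)
x = 504 (x = -14*(-36) = 504)
x - U(K(0), l) = 504 - 1*57 = 504 - 57 = 447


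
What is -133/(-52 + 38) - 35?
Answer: -51/2 ≈ -25.500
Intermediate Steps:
-133/(-52 + 38) - 35 = -133/(-14) - 35 = -1/14*(-133) - 35 = 19/2 - 35 = -51/2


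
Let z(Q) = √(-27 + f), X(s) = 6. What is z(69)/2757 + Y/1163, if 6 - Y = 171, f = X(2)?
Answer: -165/1163 + I*√21/2757 ≈ -0.14187 + 0.0016622*I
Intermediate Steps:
f = 6
z(Q) = I*√21 (z(Q) = √(-27 + 6) = √(-21) = I*√21)
Y = -165 (Y = 6 - 1*171 = 6 - 171 = -165)
z(69)/2757 + Y/1163 = (I*√21)/2757 - 165/1163 = (I*√21)*(1/2757) - 165*1/1163 = I*√21/2757 - 165/1163 = -165/1163 + I*√21/2757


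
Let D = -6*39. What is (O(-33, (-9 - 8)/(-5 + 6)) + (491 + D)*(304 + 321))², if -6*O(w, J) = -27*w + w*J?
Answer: 25722706689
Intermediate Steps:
D = -234
O(w, J) = 9*w/2 - J*w/6 (O(w, J) = -(-27*w + w*J)/6 = -(-27*w + J*w)/6 = 9*w/2 - J*w/6)
(O(-33, (-9 - 8)/(-5 + 6)) + (491 + D)*(304 + 321))² = ((⅙)*(-33)*(27 - (-9 - 8)/(-5 + 6)) + (491 - 234)*(304 + 321))² = ((⅙)*(-33)*(27 - (-17)/1) + 257*625)² = ((⅙)*(-33)*(27 - (-17)) + 160625)² = ((⅙)*(-33)*(27 - 1*(-17)) + 160625)² = ((⅙)*(-33)*(27 + 17) + 160625)² = ((⅙)*(-33)*44 + 160625)² = (-242 + 160625)² = 160383² = 25722706689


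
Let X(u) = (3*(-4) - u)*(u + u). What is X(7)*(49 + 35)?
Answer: -22344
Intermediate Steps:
X(u) = 2*u*(-12 - u) (X(u) = (-12 - u)*(2*u) = 2*u*(-12 - u))
X(7)*(49 + 35) = (-2*7*(12 + 7))*(49 + 35) = -2*7*19*84 = -266*84 = -22344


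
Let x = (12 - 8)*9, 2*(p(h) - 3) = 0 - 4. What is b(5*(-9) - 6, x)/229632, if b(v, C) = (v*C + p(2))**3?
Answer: -6178857875/229632 ≈ -26908.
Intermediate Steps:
p(h) = 1 (p(h) = 3 + (0 - 4)/2 = 3 + (1/2)*(-4) = 3 - 2 = 1)
x = 36 (x = 4*9 = 36)
b(v, C) = (1 + C*v)**3 (b(v, C) = (v*C + 1)**3 = (C*v + 1)**3 = (1 + C*v)**3)
b(5*(-9) - 6, x)/229632 = (1 + 36*(5*(-9) - 6))**3/229632 = (1 + 36*(-45 - 6))**3*(1/229632) = (1 + 36*(-51))**3*(1/229632) = (1 - 1836)**3*(1/229632) = (-1835)**3*(1/229632) = -6178857875*1/229632 = -6178857875/229632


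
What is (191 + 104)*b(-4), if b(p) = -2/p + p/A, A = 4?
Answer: -295/2 ≈ -147.50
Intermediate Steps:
b(p) = -2/p + p/4
(191 + 104)*b(-4) = (191 + 104)*(-2/(-4) + (¼)*(-4)) = 295*(-2*(-¼) - 1) = 295*(½ - 1) = 295*(-½) = -295/2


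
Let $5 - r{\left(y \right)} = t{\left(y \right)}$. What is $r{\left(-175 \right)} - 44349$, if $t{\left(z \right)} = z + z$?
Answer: $-43994$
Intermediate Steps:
$t{\left(z \right)} = 2 z$
$r{\left(y \right)} = 5 - 2 y$
$r{\left(-175 \right)} - 44349 = \left(5 - -350\right) - 44349 = \left(5 + 350\right) - 44349 = 355 - 44349 = -43994$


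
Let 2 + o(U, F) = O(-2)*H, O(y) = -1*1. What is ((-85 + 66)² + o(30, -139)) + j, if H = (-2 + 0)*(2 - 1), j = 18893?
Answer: 19254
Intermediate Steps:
H = -2 (H = -2*1 = -2)
O(y) = -1
o(U, F) = 0 (o(U, F) = -2 - 1*(-2) = -2 + 2 = 0)
((-85 + 66)² + o(30, -139)) + j = ((-85 + 66)² + 0) + 18893 = ((-19)² + 0) + 18893 = (361 + 0) + 18893 = 361 + 18893 = 19254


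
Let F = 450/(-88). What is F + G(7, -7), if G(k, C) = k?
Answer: 83/44 ≈ 1.8864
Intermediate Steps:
F = -225/44 (F = 450*(-1/88) = -225/44 ≈ -5.1136)
F + G(7, -7) = -225/44 + 7 = 83/44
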